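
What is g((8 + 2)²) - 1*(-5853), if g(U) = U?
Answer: 5953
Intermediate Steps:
g((8 + 2)²) - 1*(-5853) = (8 + 2)² - 1*(-5853) = 10² + 5853 = 100 + 5853 = 5953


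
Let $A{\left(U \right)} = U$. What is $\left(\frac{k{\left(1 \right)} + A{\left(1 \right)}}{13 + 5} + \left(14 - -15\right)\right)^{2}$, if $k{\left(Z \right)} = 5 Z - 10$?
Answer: $\frac{67081}{81} \approx 828.16$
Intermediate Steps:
$k{\left(Z \right)} = -10 + 5 Z$ ($k{\left(Z \right)} = 5 Z - 10 = -10 + 5 Z$)
$\left(\frac{k{\left(1 \right)} + A{\left(1 \right)}}{13 + 5} + \left(14 - -15\right)\right)^{2} = \left(\frac{\left(-10 + 5 \cdot 1\right) + 1}{13 + 5} + \left(14 - -15\right)\right)^{2} = \left(\frac{\left(-10 + 5\right) + 1}{18} + \left(14 + 15\right)\right)^{2} = \left(\left(-5 + 1\right) \frac{1}{18} + 29\right)^{2} = \left(\left(-4\right) \frac{1}{18} + 29\right)^{2} = \left(- \frac{2}{9} + 29\right)^{2} = \left(\frac{259}{9}\right)^{2} = \frac{67081}{81}$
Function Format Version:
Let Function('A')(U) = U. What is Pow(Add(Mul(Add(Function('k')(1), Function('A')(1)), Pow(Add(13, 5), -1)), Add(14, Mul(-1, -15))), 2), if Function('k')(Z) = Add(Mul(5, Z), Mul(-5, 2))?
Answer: Rational(67081, 81) ≈ 828.16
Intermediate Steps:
Function('k')(Z) = Add(-10, Mul(5, Z)) (Function('k')(Z) = Add(Mul(5, Z), -10) = Add(-10, Mul(5, Z)))
Pow(Add(Mul(Add(Function('k')(1), Function('A')(1)), Pow(Add(13, 5), -1)), Add(14, Mul(-1, -15))), 2) = Pow(Add(Mul(Add(Add(-10, Mul(5, 1)), 1), Pow(Add(13, 5), -1)), Add(14, Mul(-1, -15))), 2) = Pow(Add(Mul(Add(Add(-10, 5), 1), Pow(18, -1)), Add(14, 15)), 2) = Pow(Add(Mul(Add(-5, 1), Rational(1, 18)), 29), 2) = Pow(Add(Mul(-4, Rational(1, 18)), 29), 2) = Pow(Add(Rational(-2, 9), 29), 2) = Pow(Rational(259, 9), 2) = Rational(67081, 81)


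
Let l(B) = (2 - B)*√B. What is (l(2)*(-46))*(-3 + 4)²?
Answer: 0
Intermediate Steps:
l(B) = √B*(2 - B)
(l(2)*(-46))*(-3 + 4)² = ((√2*(2 - 1*2))*(-46))*(-3 + 4)² = ((√2*(2 - 2))*(-46))*1² = ((√2*0)*(-46))*1 = (0*(-46))*1 = 0*1 = 0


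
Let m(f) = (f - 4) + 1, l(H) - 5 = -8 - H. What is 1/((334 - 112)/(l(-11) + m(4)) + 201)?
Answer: 3/677 ≈ 0.0044313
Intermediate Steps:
l(H) = -3 - H (l(H) = 5 + (-8 - H) = -3 - H)
m(f) = -3 + f (m(f) = (-4 + f) + 1 = -3 + f)
1/((334 - 112)/(l(-11) + m(4)) + 201) = 1/((334 - 112)/((-3 - 1*(-11)) + (-3 + 4)) + 201) = 1/(222/((-3 + 11) + 1) + 201) = 1/(222/(8 + 1) + 201) = 1/(222/9 + 201) = 1/(222*(1/9) + 201) = 1/(74/3 + 201) = 1/(677/3) = 3/677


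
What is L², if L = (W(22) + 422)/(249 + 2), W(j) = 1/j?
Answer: 86211225/30492484 ≈ 2.8273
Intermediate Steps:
L = 9285/5522 (L = (1/22 + 422)/(249 + 2) = (1/22 + 422)/251 = (9285/22)*(1/251) = 9285/5522 ≈ 1.6815)
L² = (9285/5522)² = 86211225/30492484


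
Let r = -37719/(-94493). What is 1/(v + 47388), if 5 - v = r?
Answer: 94493/4478269030 ≈ 2.1100e-5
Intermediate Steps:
r = 37719/94493 (r = -37719*(-1/94493) = 37719/94493 ≈ 0.39917)
v = 434746/94493 (v = 5 - 1*37719/94493 = 5 - 37719/94493 = 434746/94493 ≈ 4.6008)
1/(v + 47388) = 1/(434746/94493 + 47388) = 1/(4478269030/94493) = 94493/4478269030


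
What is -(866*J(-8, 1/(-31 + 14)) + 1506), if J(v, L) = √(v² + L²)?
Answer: -1506 - 866*√18497/17 ≈ -8434.2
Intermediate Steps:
J(v, L) = √(L² + v²)
-(866*J(-8, 1/(-31 + 14)) + 1506) = -(866*√((1/(-31 + 14))² + (-8)²) + 1506) = -(866*√((1/(-17))² + 64) + 1506) = -(866*√((-1/17)² + 64) + 1506) = -(866*√(1/289 + 64) + 1506) = -(866*√(18497/289) + 1506) = -(866*(√18497/17) + 1506) = -(866*√18497/17 + 1506) = -(1506 + 866*√18497/17) = -1506 - 866*√18497/17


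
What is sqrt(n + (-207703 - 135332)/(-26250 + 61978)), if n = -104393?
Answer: I*sqrt(1404841403)/116 ≈ 323.11*I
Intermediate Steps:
sqrt(n + (-207703 - 135332)/(-26250 + 61978)) = sqrt(-104393 + (-207703 - 135332)/(-26250 + 61978)) = sqrt(-104393 - 343035/35728) = sqrt(-104393 - 343035*1/35728) = sqrt(-104393 - 4455/464) = sqrt(-48442807/464) = I*sqrt(1404841403)/116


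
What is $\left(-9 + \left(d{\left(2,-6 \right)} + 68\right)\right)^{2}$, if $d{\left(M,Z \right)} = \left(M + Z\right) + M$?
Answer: $3249$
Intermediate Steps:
$d{\left(M,Z \right)} = Z + 2 M$
$\left(-9 + \left(d{\left(2,-6 \right)} + 68\right)\right)^{2} = \left(-9 + \left(\left(-6 + 2 \cdot 2\right) + 68\right)\right)^{2} = \left(-9 + \left(\left(-6 + 4\right) + 68\right)\right)^{2} = \left(-9 + \left(-2 + 68\right)\right)^{2} = \left(-9 + 66\right)^{2} = 57^{2} = 3249$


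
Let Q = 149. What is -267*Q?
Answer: -39783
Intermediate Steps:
-267*Q = -267*149 = -39783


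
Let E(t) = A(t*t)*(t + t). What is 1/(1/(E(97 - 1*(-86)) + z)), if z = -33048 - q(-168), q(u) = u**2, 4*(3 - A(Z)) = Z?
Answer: -6248835/2 ≈ -3.1244e+6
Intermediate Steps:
A(Z) = 3 - Z/4
E(t) = 2*t*(3 - t**2/4) (E(t) = (3 - t*t/4)*(t + t) = (3 - t**2/4)*(2*t) = 2*t*(3 - t**2/4))
z = -61272 (z = -33048 - 1*(-168)**2 = -33048 - 1*28224 = -33048 - 28224 = -61272)
1/(1/(E(97 - 1*(-86)) + z)) = 1/(1/((97 - 1*(-86))*(12 - (97 - 1*(-86))**2)/2 - 61272)) = 1/(1/((97 + 86)*(12 - (97 + 86)**2)/2 - 61272)) = 1/(1/((1/2)*183*(12 - 1*183**2) - 61272)) = 1/(1/((1/2)*183*(12 - 1*33489) - 61272)) = 1/(1/((1/2)*183*(12 - 33489) - 61272)) = 1/(1/((1/2)*183*(-33477) - 61272)) = 1/(1/(-6126291/2 - 61272)) = 1/(1/(-6248835/2)) = 1/(-2/6248835) = -6248835/2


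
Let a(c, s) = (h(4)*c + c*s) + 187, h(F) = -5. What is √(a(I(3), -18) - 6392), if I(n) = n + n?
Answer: I*√6343 ≈ 79.643*I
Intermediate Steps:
I(n) = 2*n
a(c, s) = 187 - 5*c + c*s (a(c, s) = (-5*c + c*s) + 187 = 187 - 5*c + c*s)
√(a(I(3), -18) - 6392) = √((187 - 10*3 + (2*3)*(-18)) - 6392) = √((187 - 5*6 + 6*(-18)) - 6392) = √((187 - 30 - 108) - 6392) = √(49 - 6392) = √(-6343) = I*√6343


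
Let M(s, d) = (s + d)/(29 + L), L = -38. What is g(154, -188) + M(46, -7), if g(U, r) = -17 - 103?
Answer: -373/3 ≈ -124.33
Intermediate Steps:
g(U, r) = -120
M(s, d) = -d/9 - s/9 (M(s, d) = (s + d)/(29 - 38) = (d + s)/(-9) = (d + s)*(-1/9) = -d/9 - s/9)
g(154, -188) + M(46, -7) = -120 + (-1/9*(-7) - 1/9*46) = -120 + (7/9 - 46/9) = -120 - 13/3 = -373/3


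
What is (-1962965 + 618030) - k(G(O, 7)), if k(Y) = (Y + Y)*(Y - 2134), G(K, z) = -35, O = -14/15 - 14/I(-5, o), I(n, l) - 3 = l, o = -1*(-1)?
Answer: -1496765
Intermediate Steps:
o = 1
I(n, l) = 3 + l
O = -133/30 (O = -14/15 - 14/(3 + 1) = -14*1/15 - 14/4 = -14/15 - 14*¼ = -14/15 - 7/2 = -133/30 ≈ -4.4333)
k(Y) = 2*Y*(-2134 + Y) (k(Y) = (2*Y)*(-2134 + Y) = 2*Y*(-2134 + Y))
(-1962965 + 618030) - k(G(O, 7)) = (-1962965 + 618030) - 2*(-35)*(-2134 - 35) = -1344935 - 2*(-35)*(-2169) = -1344935 - 1*151830 = -1344935 - 151830 = -1496765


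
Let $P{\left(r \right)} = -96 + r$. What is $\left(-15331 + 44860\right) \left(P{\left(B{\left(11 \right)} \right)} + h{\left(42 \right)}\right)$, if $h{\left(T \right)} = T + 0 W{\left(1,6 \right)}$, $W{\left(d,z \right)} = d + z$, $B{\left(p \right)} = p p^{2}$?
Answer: $37708533$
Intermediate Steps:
$B{\left(p \right)} = p^{3}$
$h{\left(T \right)} = T$ ($h{\left(T \right)} = T + 0 \left(1 + 6\right) = T + 0 \cdot 7 = T + 0 = T$)
$\left(-15331 + 44860\right) \left(P{\left(B{\left(11 \right)} \right)} + h{\left(42 \right)}\right) = \left(-15331 + 44860\right) \left(\left(-96 + 11^{3}\right) + 42\right) = 29529 \left(\left(-96 + 1331\right) + 42\right) = 29529 \left(1235 + 42\right) = 29529 \cdot 1277 = 37708533$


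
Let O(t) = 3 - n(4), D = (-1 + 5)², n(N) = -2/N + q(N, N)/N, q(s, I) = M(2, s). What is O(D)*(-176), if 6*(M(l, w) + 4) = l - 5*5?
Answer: -2882/3 ≈ -960.67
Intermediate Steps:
M(l, w) = -49/6 + l/6 (M(l, w) = -4 + (l - 5*5)/6 = -4 + (l - 25)/6 = -4 + (-25 + l)/6 = -4 + (-25/6 + l/6) = -49/6 + l/6)
q(s, I) = -47/6 (q(s, I) = -49/6 + (⅙)*2 = -49/6 + ⅓ = -47/6)
n(N) = -59/(6*N) (n(N) = -2/N - 47/(6*N) = -59/(6*N))
D = 16 (D = 4² = 16)
O(t) = 131/24 (O(t) = 3 - (-59)/(6*4) = 3 - 1*(-59/24) = 3 + 59/24 = 131/24)
O(D)*(-176) = (131/24)*(-176) = -2882/3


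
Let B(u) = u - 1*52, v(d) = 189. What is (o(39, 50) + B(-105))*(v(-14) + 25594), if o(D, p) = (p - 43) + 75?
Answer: -1933725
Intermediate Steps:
o(D, p) = 32 + p (o(D, p) = (-43 + p) + 75 = 32 + p)
B(u) = -52 + u (B(u) = u - 52 = -52 + u)
(o(39, 50) + B(-105))*(v(-14) + 25594) = ((32 + 50) + (-52 - 105))*(189 + 25594) = (82 - 157)*25783 = -75*25783 = -1933725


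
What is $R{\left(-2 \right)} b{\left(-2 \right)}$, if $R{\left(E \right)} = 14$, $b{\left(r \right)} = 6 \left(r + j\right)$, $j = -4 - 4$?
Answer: $-840$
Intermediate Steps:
$j = -8$ ($j = -4 - 4 = -8$)
$b{\left(r \right)} = -48 + 6 r$ ($b{\left(r \right)} = 6 \left(r - 8\right) = 6 \left(-8 + r\right) = -48 + 6 r$)
$R{\left(-2 \right)} b{\left(-2 \right)} = 14 \left(-48 + 6 \left(-2\right)\right) = 14 \left(-48 - 12\right) = 14 \left(-60\right) = -840$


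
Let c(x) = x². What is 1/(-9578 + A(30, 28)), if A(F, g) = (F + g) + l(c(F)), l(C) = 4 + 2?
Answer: -1/9514 ≈ -0.00010511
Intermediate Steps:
l(C) = 6
A(F, g) = 6 + F + g (A(F, g) = (F + g) + 6 = 6 + F + g)
1/(-9578 + A(30, 28)) = 1/(-9578 + (6 + 30 + 28)) = 1/(-9578 + 64) = 1/(-9514) = -1/9514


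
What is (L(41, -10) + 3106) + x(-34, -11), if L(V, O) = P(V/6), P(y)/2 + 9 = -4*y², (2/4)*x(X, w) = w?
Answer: 24232/9 ≈ 2692.4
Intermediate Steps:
x(X, w) = 2*w
P(y) = -18 - 8*y² (P(y) = -18 + 2*(-4*y²) = -18 - 8*y²)
L(V, O) = -18 - 2*V²/9 (L(V, O) = -18 - 8*V²/36 = -18 - 2*V²/9)
(L(41, -10) + 3106) + x(-34, -11) = ((-18 - 2/9*41²) + 3106) + 2*(-11) = ((-18 - 2/9*1681) + 3106) - 22 = ((-18 - 3362/9) + 3106) - 22 = (-3524/9 + 3106) - 22 = 24430/9 - 22 = 24232/9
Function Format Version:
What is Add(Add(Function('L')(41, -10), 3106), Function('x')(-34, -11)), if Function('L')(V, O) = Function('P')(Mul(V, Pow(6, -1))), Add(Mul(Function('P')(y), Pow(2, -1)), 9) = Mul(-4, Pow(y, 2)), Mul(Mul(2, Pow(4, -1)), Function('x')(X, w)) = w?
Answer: Rational(24232, 9) ≈ 2692.4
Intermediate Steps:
Function('x')(X, w) = Mul(2, w)
Function('P')(y) = Add(-18, Mul(-8, Pow(y, 2))) (Function('P')(y) = Add(-18, Mul(2, Mul(-4, Pow(y, 2)))) = Add(-18, Mul(-8, Pow(y, 2))))
Function('L')(V, O) = Add(-18, Mul(Rational(-2, 9), Pow(V, 2))) (Function('L')(V, O) = Add(-18, Mul(-8, Pow(Mul(V, Pow(6, -1)), 2))) = Add(-18, Mul(-8, Pow(Mul(V, Rational(1, 6)), 2))) = Add(-18, Mul(-8, Pow(Mul(Rational(1, 6), V), 2))) = Add(-18, Mul(-8, Mul(Rational(1, 36), Pow(V, 2)))) = Add(-18, Mul(Rational(-2, 9), Pow(V, 2))))
Add(Add(Function('L')(41, -10), 3106), Function('x')(-34, -11)) = Add(Add(Add(-18, Mul(Rational(-2, 9), Pow(41, 2))), 3106), Mul(2, -11)) = Add(Add(Add(-18, Mul(Rational(-2, 9), 1681)), 3106), -22) = Add(Add(Add(-18, Rational(-3362, 9)), 3106), -22) = Add(Add(Rational(-3524, 9), 3106), -22) = Add(Rational(24430, 9), -22) = Rational(24232, 9)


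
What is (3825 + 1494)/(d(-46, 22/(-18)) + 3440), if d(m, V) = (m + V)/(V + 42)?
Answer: 650691/420685 ≈ 1.5467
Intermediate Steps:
d(m, V) = (V + m)/(42 + V)
(3825 + 1494)/(d(-46, 22/(-18)) + 3440) = (3825 + 1494)/((22/(-18) - 46)/(42 + 22/(-18)) + 3440) = 5319/((22*(-1/18) - 46)/(42 + 22*(-1/18)) + 3440) = 5319/((-11/9 - 46)/(42 - 11/9) + 3440) = 5319/(-425/9/(367/9) + 3440) = 5319/((9/367)*(-425/9) + 3440) = 5319/(-425/367 + 3440) = 5319/(1262055/367) = 5319*(367/1262055) = 650691/420685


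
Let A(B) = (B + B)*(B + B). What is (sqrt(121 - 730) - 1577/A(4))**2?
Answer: (-1577 + 64*I*sqrt(609))**2/4096 ≈ -1.8396 - 1216.2*I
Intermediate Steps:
A(B) = 4*B**2 (A(B) = (2*B)*(2*B) = 4*B**2)
(sqrt(121 - 730) - 1577/A(4))**2 = (sqrt(121 - 730) - 1577/(4*4**2))**2 = (sqrt(-609) - 1577/(4*16))**2 = (I*sqrt(609) - 1577/64)**2 = (-1577/64 + I*sqrt(609))**2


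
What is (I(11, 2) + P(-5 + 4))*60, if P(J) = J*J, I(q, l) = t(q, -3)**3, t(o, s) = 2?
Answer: 540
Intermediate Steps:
I(q, l) = 8 (I(q, l) = 2**3 = 8)
P(J) = J**2
(I(11, 2) + P(-5 + 4))*60 = (8 + (-5 + 4)**2)*60 = (8 + (-1)**2)*60 = (8 + 1)*60 = 9*60 = 540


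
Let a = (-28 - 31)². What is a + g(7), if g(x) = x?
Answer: 3488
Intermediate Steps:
a = 3481 (a = (-59)² = 3481)
a + g(7) = 3481 + 7 = 3488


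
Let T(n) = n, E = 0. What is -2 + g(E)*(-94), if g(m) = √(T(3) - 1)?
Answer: -2 - 94*√2 ≈ -134.94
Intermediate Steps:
g(m) = √2 (g(m) = √(3 - 1) = √2)
-2 + g(E)*(-94) = -2 + √2*(-94) = -2 - 94*√2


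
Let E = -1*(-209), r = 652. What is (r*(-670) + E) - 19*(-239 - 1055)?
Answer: -412045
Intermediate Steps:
E = 209
(r*(-670) + E) - 19*(-239 - 1055) = (652*(-670) + 209) - 19*(-239 - 1055) = (-436840 + 209) - 19*(-1294) = -436631 - 1*(-24586) = -436631 + 24586 = -412045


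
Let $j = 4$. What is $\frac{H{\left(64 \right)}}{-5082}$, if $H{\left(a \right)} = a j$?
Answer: $- \frac{128}{2541} \approx -0.050374$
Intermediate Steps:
$H{\left(a \right)} = 4 a$ ($H{\left(a \right)} = a 4 = 4 a$)
$\frac{H{\left(64 \right)}}{-5082} = \frac{4 \cdot 64}{-5082} = 256 \left(- \frac{1}{5082}\right) = - \frac{128}{2541}$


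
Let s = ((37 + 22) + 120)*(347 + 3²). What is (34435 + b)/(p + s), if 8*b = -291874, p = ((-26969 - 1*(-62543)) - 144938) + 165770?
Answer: -8197/480520 ≈ -0.017059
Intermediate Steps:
p = 56406 (p = ((-26969 + 62543) - 144938) + 165770 = (35574 - 144938) + 165770 = -109364 + 165770 = 56406)
b = -145937/4 (b = (⅛)*(-291874) = -145937/4 ≈ -36484.)
s = 63724 (s = (59 + 120)*(347 + 9) = 179*356 = 63724)
(34435 + b)/(p + s) = (34435 - 145937/4)/(56406 + 63724) = -8197/4/120130 = -8197/4*1/120130 = -8197/480520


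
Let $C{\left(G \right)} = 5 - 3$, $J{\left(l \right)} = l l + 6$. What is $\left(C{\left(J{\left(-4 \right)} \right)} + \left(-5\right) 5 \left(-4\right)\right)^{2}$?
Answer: $10404$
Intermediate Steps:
$J{\left(l \right)} = 6 + l^{2}$ ($J{\left(l \right)} = l^{2} + 6 = 6 + l^{2}$)
$C{\left(G \right)} = 2$ ($C{\left(G \right)} = 5 - 3 = 2$)
$\left(C{\left(J{\left(-4 \right)} \right)} + \left(-5\right) 5 \left(-4\right)\right)^{2} = \left(2 + \left(-5\right) 5 \left(-4\right)\right)^{2} = \left(2 - -100\right)^{2} = \left(2 + 100\right)^{2} = 102^{2} = 10404$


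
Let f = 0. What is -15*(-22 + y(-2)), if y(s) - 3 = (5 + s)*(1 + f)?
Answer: 240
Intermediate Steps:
y(s) = 8 + s (y(s) = 3 + (5 + s)*(1 + 0) = 3 + (5 + s)*1 = 3 + (5 + s) = 8 + s)
-15*(-22 + y(-2)) = -15*(-22 + (8 - 2)) = -15*(-22 + 6) = -15*(-16) = 240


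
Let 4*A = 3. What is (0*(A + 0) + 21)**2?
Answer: 441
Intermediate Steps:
A = 3/4 (A = (1/4)*3 = 3/4 ≈ 0.75000)
(0*(A + 0) + 21)**2 = (0*(3/4 + 0) + 21)**2 = (0*(3/4) + 21)**2 = (0 + 21)**2 = 21**2 = 441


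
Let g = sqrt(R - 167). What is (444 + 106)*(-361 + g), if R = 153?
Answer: -198550 + 550*I*sqrt(14) ≈ -1.9855e+5 + 2057.9*I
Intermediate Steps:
g = I*sqrt(14) (g = sqrt(153 - 167) = sqrt(-14) = I*sqrt(14) ≈ 3.7417*I)
(444 + 106)*(-361 + g) = (444 + 106)*(-361 + I*sqrt(14)) = 550*(-361 + I*sqrt(14)) = -198550 + 550*I*sqrt(14)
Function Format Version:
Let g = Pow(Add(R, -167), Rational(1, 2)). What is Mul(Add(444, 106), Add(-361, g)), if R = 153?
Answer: Add(-198550, Mul(550, I, Pow(14, Rational(1, 2)))) ≈ Add(-1.9855e+5, Mul(2057.9, I))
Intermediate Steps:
g = Mul(I, Pow(14, Rational(1, 2))) (g = Pow(Add(153, -167), Rational(1, 2)) = Pow(-14, Rational(1, 2)) = Mul(I, Pow(14, Rational(1, 2))) ≈ Mul(3.7417, I))
Mul(Add(444, 106), Add(-361, g)) = Mul(Add(444, 106), Add(-361, Mul(I, Pow(14, Rational(1, 2))))) = Mul(550, Add(-361, Mul(I, Pow(14, Rational(1, 2))))) = Add(-198550, Mul(550, I, Pow(14, Rational(1, 2))))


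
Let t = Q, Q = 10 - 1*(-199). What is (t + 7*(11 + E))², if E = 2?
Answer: 90000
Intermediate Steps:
Q = 209 (Q = 10 + 199 = 209)
t = 209
(t + 7*(11 + E))² = (209 + 7*(11 + 2))² = (209 + 7*13)² = (209 + 91)² = 300² = 90000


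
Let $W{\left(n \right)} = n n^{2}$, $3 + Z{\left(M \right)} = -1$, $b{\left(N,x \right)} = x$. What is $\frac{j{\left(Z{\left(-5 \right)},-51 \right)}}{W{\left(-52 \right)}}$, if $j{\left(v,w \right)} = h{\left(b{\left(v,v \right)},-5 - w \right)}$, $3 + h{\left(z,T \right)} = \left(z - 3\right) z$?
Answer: $- \frac{25}{140608} \approx -0.0001778$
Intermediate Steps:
$Z{\left(M \right)} = -4$ ($Z{\left(M \right)} = -3 - 1 = -4$)
$W{\left(n \right)} = n^{3}$
$h{\left(z,T \right)} = -3 + z \left(-3 + z\right)$ ($h{\left(z,T \right)} = -3 + \left(z - 3\right) z = -3 + \left(-3 + z\right) z = -3 + z \left(-3 + z\right)$)
$j{\left(v,w \right)} = -3 + v^{2} - 3 v$
$\frac{j{\left(Z{\left(-5 \right)},-51 \right)}}{W{\left(-52 \right)}} = \frac{-3 + \left(-4\right)^{2} - -12}{\left(-52\right)^{3}} = \frac{-3 + 16 + 12}{-140608} = 25 \left(- \frac{1}{140608}\right) = - \frac{25}{140608}$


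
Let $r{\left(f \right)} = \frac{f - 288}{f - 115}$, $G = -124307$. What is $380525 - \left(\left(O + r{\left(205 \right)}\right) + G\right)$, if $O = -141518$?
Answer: $\frac{58171583}{90} \approx 6.4635 \cdot 10^{5}$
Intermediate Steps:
$r{\left(f \right)} = \frac{-288 + f}{-115 + f}$
$380525 - \left(\left(O + r{\left(205 \right)}\right) + G\right) = 380525 - \left(\left(-141518 + \frac{-288 + 205}{-115 + 205}\right) - 124307\right) = 380525 - \left(\left(-141518 + \frac{1}{90} \left(-83\right)\right) - 124307\right) = 380525 - \left(\left(-141518 - \frac{83}{90}\right) - 124307\right) = 380525 - \left(- \frac{12736703}{90} - 124307\right) = 380525 - - \frac{23924333}{90} = 380525 + \frac{23924333}{90} = \frac{58171583}{90}$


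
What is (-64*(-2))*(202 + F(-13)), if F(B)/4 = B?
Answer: 19200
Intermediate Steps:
F(B) = 4*B
(-64*(-2))*(202 + F(-13)) = (-64*(-2))*(202 + 4*(-13)) = 128*(202 - 52) = 128*150 = 19200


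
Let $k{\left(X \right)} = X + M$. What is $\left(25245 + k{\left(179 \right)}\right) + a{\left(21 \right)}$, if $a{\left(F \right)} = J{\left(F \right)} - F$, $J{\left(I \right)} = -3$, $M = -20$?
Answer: $25380$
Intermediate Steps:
$k{\left(X \right)} = -20 + X$ ($k{\left(X \right)} = X - 20 = -20 + X$)
$a{\left(F \right)} = -3 - F$
$\left(25245 + k{\left(179 \right)}\right) + a{\left(21 \right)} = \left(25245 + \left(-20 + 179\right)\right) - 24 = \left(25245 + 159\right) - 24 = 25404 - 24 = 25380$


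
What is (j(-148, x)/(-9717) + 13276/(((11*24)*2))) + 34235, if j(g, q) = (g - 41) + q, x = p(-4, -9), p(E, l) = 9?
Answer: 14647863941/427548 ≈ 34260.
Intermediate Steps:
x = 9
j(g, q) = -41 + g + q (j(g, q) = (-41 + g) + q = -41 + g + q)
(j(-148, x)/(-9717) + 13276/(((11*24)*2))) + 34235 = ((-41 - 148 + 9)/(-9717) + 13276/(((11*24)*2))) + 34235 = (-180*(-1/9717) + 13276/((264*2))) + 34235 = (60/3239 + 13276/528) + 34235 = (60/3239 + 13276*(1/528)) + 34235 = (60/3239 + 3319/132) + 34235 = 10758161/427548 + 34235 = 14647863941/427548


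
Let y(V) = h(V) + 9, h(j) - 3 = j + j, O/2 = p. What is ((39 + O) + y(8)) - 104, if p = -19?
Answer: -75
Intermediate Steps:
O = -38 (O = 2*(-19) = -38)
h(j) = 3 + 2*j (h(j) = 3 + (j + j) = 3 + 2*j)
y(V) = 12 + 2*V (y(V) = (3 + 2*V) + 9 = 12 + 2*V)
((39 + O) + y(8)) - 104 = ((39 - 38) + (12 + 2*8)) - 104 = (1 + (12 + 16)) - 104 = (1 + 28) - 104 = 29 - 104 = -75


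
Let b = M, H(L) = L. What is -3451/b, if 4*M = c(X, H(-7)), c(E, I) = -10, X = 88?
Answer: 6902/5 ≈ 1380.4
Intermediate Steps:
M = -5/2 (M = (¼)*(-10) = -5/2 ≈ -2.5000)
b = -5/2 ≈ -2.5000
-3451/b = -3451/(-5/2) = -3451*(-⅖) = 6902/5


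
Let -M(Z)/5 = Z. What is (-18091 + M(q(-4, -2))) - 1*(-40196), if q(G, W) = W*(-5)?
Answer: 22055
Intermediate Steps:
q(G, W) = -5*W
M(Z) = -5*Z
(-18091 + M(q(-4, -2))) - 1*(-40196) = (-18091 - (-25)*(-2)) - 1*(-40196) = (-18091 - 5*10) + 40196 = (-18091 - 50) + 40196 = -18141 + 40196 = 22055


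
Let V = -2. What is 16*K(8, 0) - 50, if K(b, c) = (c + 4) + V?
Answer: -18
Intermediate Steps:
K(b, c) = 2 + c (K(b, c) = (c + 4) - 2 = (4 + c) - 2 = 2 + c)
16*K(8, 0) - 50 = 16*(2 + 0) - 50 = 16*2 - 50 = 32 - 50 = -18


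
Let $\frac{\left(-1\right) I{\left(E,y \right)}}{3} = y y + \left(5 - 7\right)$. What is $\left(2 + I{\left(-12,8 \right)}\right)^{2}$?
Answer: $33856$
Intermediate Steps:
$I{\left(E,y \right)} = 6 - 3 y^{2}$ ($I{\left(E,y \right)} = - 3 \left(y y + \left(5 - 7\right)\right) = - 3 \left(y^{2} + \left(5 - 7\right)\right) = - 3 \left(y^{2} - 2\right) = - 3 \left(-2 + y^{2}\right) = 6 - 3 y^{2}$)
$\left(2 + I{\left(-12,8 \right)}\right)^{2} = \left(2 + \left(6 - 3 \cdot 8^{2}\right)\right)^{2} = \left(2 + \left(6 - 192\right)\right)^{2} = \left(2 - 186\right)^{2} = \left(-184\right)^{2} = 33856$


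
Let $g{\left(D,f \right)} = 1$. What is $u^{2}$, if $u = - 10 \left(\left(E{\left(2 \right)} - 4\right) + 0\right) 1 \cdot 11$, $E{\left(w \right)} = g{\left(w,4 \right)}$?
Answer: $108900$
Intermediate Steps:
$E{\left(w \right)} = 1$
$u = 330$ ($u = - 10 \left(\left(1 - 4\right) + 0\right) 1 \cdot 11 = - 10 \left(-3 + 0\right) 1 \cdot 11 = - 10 \left(\left(-3\right) 1\right) 11 = \left(-10\right) \left(-3\right) 11 = 30 \cdot 11 = 330$)
$u^{2} = 330^{2} = 108900$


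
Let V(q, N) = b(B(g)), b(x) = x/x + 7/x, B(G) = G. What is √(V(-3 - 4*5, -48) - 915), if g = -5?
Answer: I*√22885/5 ≈ 30.256*I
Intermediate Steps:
b(x) = 1 + 7/x
V(q, N) = -⅖ (V(q, N) = (7 - 5)/(-5) = -⅕*2 = -⅖)
√(V(-3 - 4*5, -48) - 915) = √(-⅖ - 915) = √(-4577/5) = I*√22885/5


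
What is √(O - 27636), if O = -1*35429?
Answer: I*√63065 ≈ 251.13*I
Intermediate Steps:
O = -35429
√(O - 27636) = √(-35429 - 27636) = √(-63065) = I*√63065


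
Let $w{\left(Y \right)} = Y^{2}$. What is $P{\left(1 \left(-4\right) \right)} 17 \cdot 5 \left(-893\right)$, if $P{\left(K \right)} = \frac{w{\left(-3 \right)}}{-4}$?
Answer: $\frac{683145}{4} \approx 1.7079 \cdot 10^{5}$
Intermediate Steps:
$P{\left(K \right)} = - \frac{9}{4}$ ($P{\left(K \right)} = \frac{\left(-3\right)^{2}}{-4} = 9 \left(- \frac{1}{4}\right) = - \frac{9}{4}$)
$P{\left(1 \left(-4\right) \right)} 17 \cdot 5 \left(-893\right) = \left(- \frac{9}{4}\right) 17 \cdot 5 \left(-893\right) = \left(- \frac{153}{4}\right) 5 \left(-893\right) = \left(- \frac{765}{4}\right) \left(-893\right) = \frac{683145}{4}$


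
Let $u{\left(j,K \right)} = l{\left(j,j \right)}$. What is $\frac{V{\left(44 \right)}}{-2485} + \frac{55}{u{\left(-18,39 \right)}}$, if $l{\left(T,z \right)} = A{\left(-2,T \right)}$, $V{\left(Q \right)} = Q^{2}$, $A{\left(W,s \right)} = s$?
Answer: $- \frac{171523}{44730} \approx -3.8346$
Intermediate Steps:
$l{\left(T,z \right)} = T$
$u{\left(j,K \right)} = j$
$\frac{V{\left(44 \right)}}{-2485} + \frac{55}{u{\left(-18,39 \right)}} = \frac{44^{2}}{-2485} + \frac{55}{-18} = 1936 \left(- \frac{1}{2485}\right) + 55 \left(- \frac{1}{18}\right) = - \frac{1936}{2485} - \frac{55}{18} = - \frac{171523}{44730}$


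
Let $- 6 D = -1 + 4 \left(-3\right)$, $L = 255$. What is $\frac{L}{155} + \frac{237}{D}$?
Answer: $\frac{44745}{403} \approx 111.03$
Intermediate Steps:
$D = \frac{13}{6}$ ($D = - \frac{-1 + 4 \left(-3\right)}{6} = - \frac{-1 - 12}{6} = \left(- \frac{1}{6}\right) \left(-13\right) = \frac{13}{6} \approx 2.1667$)
$\frac{L}{155} + \frac{237}{D} = \frac{255}{155} + \frac{237}{\frac{13}{6}} = 255 \cdot \frac{1}{155} + 237 \cdot \frac{6}{13} = \frac{51}{31} + \frac{1422}{13} = \frac{44745}{403}$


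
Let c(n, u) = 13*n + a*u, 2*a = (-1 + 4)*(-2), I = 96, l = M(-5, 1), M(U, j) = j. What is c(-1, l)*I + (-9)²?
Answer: -1455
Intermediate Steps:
l = 1
a = -3 (a = ((-1 + 4)*(-2))/2 = (3*(-2))/2 = (½)*(-6) = -3)
c(n, u) = -3*u + 13*n (c(n, u) = 13*n - 3*u = -3*u + 13*n)
c(-1, l)*I + (-9)² = (-3*1 + 13*(-1))*96 + (-9)² = (-3 - 13)*96 + 81 = -16*96 + 81 = -1536 + 81 = -1455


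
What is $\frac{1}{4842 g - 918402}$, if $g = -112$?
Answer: $- \frac{1}{1460706} \approx -6.846 \cdot 10^{-7}$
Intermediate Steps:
$\frac{1}{4842 g - 918402} = \frac{1}{4842 \left(-112\right) - 918402} = \frac{1}{-542304 - 918402} = \frac{1}{-1460706} = - \frac{1}{1460706}$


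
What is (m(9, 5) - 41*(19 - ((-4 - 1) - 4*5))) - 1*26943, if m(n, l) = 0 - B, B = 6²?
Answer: -28783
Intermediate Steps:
B = 36
m(n, l) = -36 (m(n, l) = 0 - 1*36 = 0 - 36 = -36)
(m(9, 5) - 41*(19 - ((-4 - 1) - 4*5))) - 1*26943 = (-36 - 41*(19 - ((-4 - 1) - 4*5))) - 1*26943 = (-36 - 41*(19 - (-5 - 20))) - 26943 = (-36 - 41*(19 - 1*(-25))) - 26943 = (-36 - 41*(19 + 25)) - 26943 = (-36 - 41*44) - 26943 = (-36 - 1804) - 26943 = -1840 - 26943 = -28783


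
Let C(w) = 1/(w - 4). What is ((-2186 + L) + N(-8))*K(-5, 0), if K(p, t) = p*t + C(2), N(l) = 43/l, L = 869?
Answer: 10579/16 ≈ 661.19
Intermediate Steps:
C(w) = 1/(-4 + w)
K(p, t) = -½ + p*t (K(p, t) = p*t + 1/(-4 + 2) = p*t + 1/(-2) = p*t - ½ = -½ + p*t)
((-2186 + L) + N(-8))*K(-5, 0) = ((-2186 + 869) + 43/(-8))*(-½ - 5*0) = (-1317 + 43*(-⅛))*(-½ + 0) = (-1317 - 43/8)*(-½) = -10579/8*(-½) = 10579/16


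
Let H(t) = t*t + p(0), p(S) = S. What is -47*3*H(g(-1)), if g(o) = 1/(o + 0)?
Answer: -141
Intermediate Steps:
g(o) = 1/o
H(t) = t² (H(t) = t*t + 0 = t² + 0 = t²)
-47*3*H(g(-1)) = -47*3*(1/(-1))² = -141*(-1)² = -141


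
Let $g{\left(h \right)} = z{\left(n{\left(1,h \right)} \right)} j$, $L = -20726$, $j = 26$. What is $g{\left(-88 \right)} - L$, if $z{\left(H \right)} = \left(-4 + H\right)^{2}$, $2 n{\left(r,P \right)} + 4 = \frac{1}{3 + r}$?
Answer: $\frac{691949}{32} \approx 21623.0$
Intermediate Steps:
$n{\left(r,P \right)} = -2 + \frac{1}{2 \left(3 + r\right)}$
$g{\left(h \right)} = \frac{28717}{32}$ ($g{\left(h \right)} = \left(-4 + \frac{-11 - 4}{2 \left(3 + 1\right)}\right)^{2} \cdot 26 = \left(-4 + \frac{-11 - 4}{2 \cdot 4}\right)^{2} \cdot 26 = \left(-4 + \frac{1}{2} \cdot \frac{1}{4} \left(-15\right)\right)^{2} \cdot 26 = \left(-4 - \frac{15}{8}\right)^{2} \cdot 26 = \left(- \frac{47}{8}\right)^{2} \cdot 26 = \frac{2209}{64} \cdot 26 = \frac{28717}{32}$)
$g{\left(-88 \right)} - L = \frac{28717}{32} - -20726 = \frac{28717}{32} + 20726 = \frac{691949}{32}$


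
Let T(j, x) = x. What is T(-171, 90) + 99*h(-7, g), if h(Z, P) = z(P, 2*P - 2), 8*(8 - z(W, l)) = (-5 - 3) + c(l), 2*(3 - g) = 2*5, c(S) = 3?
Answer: 7551/8 ≈ 943.88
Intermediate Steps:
g = -2 (g = 3 - 5 = -2)
z(W, l) = 69/8 (z(W, l) = 8 - ((-5 - 3) + 3)/8 = 8 - (-8 + 3)/8 = 8 - ⅛*(-5) = 8 + 5/8 = 69/8)
h(Z, P) = 69/8
T(-171, 90) + 99*h(-7, g) = 90 + 99*(69/8) = 90 + 6831/8 = 7551/8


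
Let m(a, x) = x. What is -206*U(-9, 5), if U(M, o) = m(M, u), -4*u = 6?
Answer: 309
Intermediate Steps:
u = -3/2 (u = -¼*6 = -3/2 ≈ -1.5000)
U(M, o) = -3/2
-206*U(-9, 5) = -206*(-3/2) = 309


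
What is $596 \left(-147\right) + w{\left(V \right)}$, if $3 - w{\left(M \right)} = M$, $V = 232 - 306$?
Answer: $-87535$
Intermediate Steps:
$V = -74$ ($V = 232 - 306 = -74$)
$w{\left(M \right)} = 3 - M$
$596 \left(-147\right) + w{\left(V \right)} = 596 \left(-147\right) + \left(3 - -74\right) = -87612 + \left(3 + 74\right) = -87612 + 77 = -87535$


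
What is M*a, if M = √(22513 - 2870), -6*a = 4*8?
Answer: -16*√19643/3 ≈ -747.49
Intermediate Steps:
a = -16/3 (a = -2*8/3 = -⅙*32 = -16/3 ≈ -5.3333)
M = √19643 ≈ 140.15
M*a = √19643*(-16/3) = -16*√19643/3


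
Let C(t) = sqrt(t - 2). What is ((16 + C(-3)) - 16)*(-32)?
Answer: -32*I*sqrt(5) ≈ -71.554*I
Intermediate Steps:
C(t) = sqrt(-2 + t)
((16 + C(-3)) - 16)*(-32) = ((16 + sqrt(-2 - 3)) - 16)*(-32) = ((16 + sqrt(-5)) - 16)*(-32) = ((16 + I*sqrt(5)) - 16)*(-32) = (I*sqrt(5))*(-32) = -32*I*sqrt(5)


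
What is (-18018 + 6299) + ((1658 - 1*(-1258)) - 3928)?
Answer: -12731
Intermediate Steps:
(-18018 + 6299) + ((1658 - 1*(-1258)) - 3928) = -11719 + ((1658 + 1258) - 3928) = -11719 + (2916 - 3928) = -11719 - 1012 = -12731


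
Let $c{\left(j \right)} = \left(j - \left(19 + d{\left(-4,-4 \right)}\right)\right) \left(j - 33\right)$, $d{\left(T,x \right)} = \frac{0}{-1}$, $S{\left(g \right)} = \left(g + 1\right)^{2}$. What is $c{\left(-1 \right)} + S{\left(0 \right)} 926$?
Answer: $1606$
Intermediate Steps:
$S{\left(g \right)} = \left(1 + g\right)^{2}$
$d{\left(T,x \right)} = 0$ ($d{\left(T,x \right)} = 0 \left(-1\right) = 0$)
$c{\left(j \right)} = \left(-33 + j\right) \left(-19 + j\right)$ ($c{\left(j \right)} = \left(j - 19\right) \left(j - 33\right) = \left(j + \left(-19 + 0\right)\right) \left(-33 + j\right) = \left(j - 19\right) \left(-33 + j\right) = \left(-19 + j\right) \left(-33 + j\right) = \left(-33 + j\right) \left(-19 + j\right)$)
$c{\left(-1 \right)} + S{\left(0 \right)} 926 = \left(627 + \left(-1\right)^{2} - -52\right) + \left(1 + 0\right)^{2} \cdot 926 = \left(627 + 1 + 52\right) + 1^{2} \cdot 926 = 680 + 1 \cdot 926 = 680 + 926 = 1606$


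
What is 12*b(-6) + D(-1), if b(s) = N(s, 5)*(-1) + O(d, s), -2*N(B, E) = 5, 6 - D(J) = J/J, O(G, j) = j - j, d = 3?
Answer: 35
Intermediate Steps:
O(G, j) = 0
D(J) = 5 (D(J) = 6 - J/J = 6 - 1*1 = 6 - 1 = 5)
N(B, E) = -5/2 (N(B, E) = -½*5 = -5/2)
b(s) = 5/2 (b(s) = -5/2*(-1) + 0 = 5/2 + 0 = 5/2)
12*b(-6) + D(-1) = 12*(5/2) + 5 = 30 + 5 = 35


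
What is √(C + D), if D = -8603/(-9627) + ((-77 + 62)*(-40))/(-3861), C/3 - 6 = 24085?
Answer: √136972864110856202/1376661 ≈ 268.84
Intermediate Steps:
C = 72273 (C = 18 + 3*24085 = 18 + 72255 = 72273)
D = 3048887/4129983 (D = -8603*(-1/9627) - 15*(-40)*(-1/3861) = 8603/9627 + 600*(-1/3861) = 8603/9627 - 200/1287 = 3048887/4129983 ≈ 0.73823)
√(C + D) = √(72273 + 3048887/4129983) = √(298489310246/4129983) = √136972864110856202/1376661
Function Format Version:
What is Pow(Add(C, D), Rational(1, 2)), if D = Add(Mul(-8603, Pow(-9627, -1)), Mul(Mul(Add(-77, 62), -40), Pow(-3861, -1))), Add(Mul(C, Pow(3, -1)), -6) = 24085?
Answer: Mul(Rational(1, 1376661), Pow(136972864110856202, Rational(1, 2))) ≈ 268.84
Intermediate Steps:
C = 72273 (C = Add(18, Mul(3, 24085)) = Add(18, 72255) = 72273)
D = Rational(3048887, 4129983) (D = Add(Mul(-8603, Rational(-1, 9627)), Mul(Mul(-15, -40), Rational(-1, 3861))) = Add(Rational(8603, 9627), Mul(600, Rational(-1, 3861))) = Add(Rational(8603, 9627), Rational(-200, 1287)) = Rational(3048887, 4129983) ≈ 0.73823)
Pow(Add(C, D), Rational(1, 2)) = Pow(Add(72273, Rational(3048887, 4129983)), Rational(1, 2)) = Pow(Rational(298489310246, 4129983), Rational(1, 2)) = Mul(Rational(1, 1376661), Pow(136972864110856202, Rational(1, 2)))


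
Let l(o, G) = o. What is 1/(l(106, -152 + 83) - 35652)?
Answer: -1/35546 ≈ -2.8133e-5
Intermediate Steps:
1/(l(106, -152 + 83) - 35652) = 1/(106 - 35652) = 1/(-35546) = -1/35546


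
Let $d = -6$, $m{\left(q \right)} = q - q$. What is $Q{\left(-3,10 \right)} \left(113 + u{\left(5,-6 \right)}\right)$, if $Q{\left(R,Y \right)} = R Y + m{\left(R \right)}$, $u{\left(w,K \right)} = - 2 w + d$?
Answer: $-2910$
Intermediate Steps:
$m{\left(q \right)} = 0$
$u{\left(w,K \right)} = -6 - 2 w$ ($u{\left(w,K \right)} = - 2 w - 6 = -6 - 2 w$)
$Q{\left(R,Y \right)} = R Y$ ($Q{\left(R,Y \right)} = R Y + 0 = R Y$)
$Q{\left(-3,10 \right)} \left(113 + u{\left(5,-6 \right)}\right) = \left(-3\right) 10 \left(113 - 16\right) = - 30 \left(113 - 16\right) = \left(-30\right) 97 = -2910$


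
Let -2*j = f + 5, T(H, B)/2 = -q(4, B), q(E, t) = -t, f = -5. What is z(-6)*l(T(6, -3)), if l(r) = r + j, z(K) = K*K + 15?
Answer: -306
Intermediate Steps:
T(H, B) = 2*B (T(H, B) = 2*(-(-1)*B) = 2*B)
j = 0 (j = -(-5 + 5)/2 = -½*0 = 0)
z(K) = 15 + K² (z(K) = K² + 15 = 15 + K²)
l(r) = r (l(r) = r + 0 = r)
z(-6)*l(T(6, -3)) = (15 + (-6)²)*(2*(-3)) = (15 + 36)*(-6) = 51*(-6) = -306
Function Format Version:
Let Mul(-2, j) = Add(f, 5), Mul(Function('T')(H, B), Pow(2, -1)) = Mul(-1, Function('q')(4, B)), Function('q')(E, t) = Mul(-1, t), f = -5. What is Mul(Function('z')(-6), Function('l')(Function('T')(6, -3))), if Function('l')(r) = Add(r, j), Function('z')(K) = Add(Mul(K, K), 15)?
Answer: -306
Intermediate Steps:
Function('T')(H, B) = Mul(2, B) (Function('T')(H, B) = Mul(2, Mul(-1, Mul(-1, B))) = Mul(2, B))
j = 0 (j = Mul(Rational(-1, 2), Add(-5, 5)) = Mul(Rational(-1, 2), 0) = 0)
Function('z')(K) = Add(15, Pow(K, 2)) (Function('z')(K) = Add(Pow(K, 2), 15) = Add(15, Pow(K, 2)))
Function('l')(r) = r (Function('l')(r) = Add(r, 0) = r)
Mul(Function('z')(-6), Function('l')(Function('T')(6, -3))) = Mul(Add(15, Pow(-6, 2)), Mul(2, -3)) = Mul(Add(15, 36), -6) = Mul(51, -6) = -306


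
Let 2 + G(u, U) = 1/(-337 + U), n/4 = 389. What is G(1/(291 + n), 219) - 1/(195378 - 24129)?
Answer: -40586131/20207382 ≈ -2.0085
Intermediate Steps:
n = 1556 (n = 4*389 = 1556)
G(u, U) = -2 + 1/(-337 + U)
G(1/(291 + n), 219) - 1/(195378 - 24129) = (675 - 2*219)/(-337 + 219) - 1/(195378 - 24129) = (675 - 438)/(-118) - 1/171249 = -1/118*237 - 1*1/171249 = -237/118 - 1/171249 = -40586131/20207382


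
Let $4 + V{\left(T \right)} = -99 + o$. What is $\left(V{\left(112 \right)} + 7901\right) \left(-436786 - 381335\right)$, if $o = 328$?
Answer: $-6648051246$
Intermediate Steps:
$V{\left(T \right)} = 225$ ($V{\left(T \right)} = -4 + \left(-99 + 328\right) = -4 + 229 = 225$)
$\left(V{\left(112 \right)} + 7901\right) \left(-436786 - 381335\right) = \left(225 + 7901\right) \left(-436786 - 381335\right) = 8126 \left(-818121\right) = -6648051246$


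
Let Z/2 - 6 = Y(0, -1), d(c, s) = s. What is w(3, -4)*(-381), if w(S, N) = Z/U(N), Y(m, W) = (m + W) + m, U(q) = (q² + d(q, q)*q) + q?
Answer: -1905/14 ≈ -136.07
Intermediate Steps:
U(q) = q + 2*q² (U(q) = (q² + q*q) + q = (q² + q²) + q = 2*q² + q = q + 2*q²)
Y(m, W) = W + 2*m (Y(m, W) = (W + m) + m = W + 2*m)
Z = 10 (Z = 12 + 2*(-1 + 2*0) = 12 + 2*(-1 + 0) = 12 + 2*(-1) = 12 - 2 = 10)
w(S, N) = 10/(N*(1 + 2*N)) (w(S, N) = 10/((N*(1 + 2*N))) = 10*(1/(N*(1 + 2*N))) = 10/(N*(1 + 2*N)))
w(3, -4)*(-381) = (10/(-4*(1 + 2*(-4))))*(-381) = (10*(-¼)/(1 - 8))*(-381) = (10*(-¼)/(-7))*(-381) = (10*(-¼)*(-⅐))*(-381) = (5/14)*(-381) = -1905/14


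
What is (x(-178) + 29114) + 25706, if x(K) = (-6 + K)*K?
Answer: 87572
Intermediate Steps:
x(K) = K*(-6 + K)
(x(-178) + 29114) + 25706 = (-178*(-6 - 178) + 29114) + 25706 = (-178*(-184) + 29114) + 25706 = (32752 + 29114) + 25706 = 61866 + 25706 = 87572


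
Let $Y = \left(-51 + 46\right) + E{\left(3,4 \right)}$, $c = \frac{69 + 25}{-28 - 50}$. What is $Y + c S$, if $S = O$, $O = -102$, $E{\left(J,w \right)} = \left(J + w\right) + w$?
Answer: $\frac{1676}{13} \approx 128.92$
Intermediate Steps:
$E{\left(J,w \right)} = J + 2 w$
$c = - \frac{47}{39}$ ($c = \frac{94}{-78} = 94 \left(- \frac{1}{78}\right) = - \frac{47}{39} \approx -1.2051$)
$Y = 6$ ($Y = \left(-51 + 46\right) + \left(3 + 2 \cdot 4\right) = -5 + \left(3 + 8\right) = -5 + 11 = 6$)
$S = -102$
$Y + c S = 6 - - \frac{1598}{13} = 6 + \frac{1598}{13} = \frac{1676}{13}$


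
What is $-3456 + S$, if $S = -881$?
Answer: $-4337$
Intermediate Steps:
$-3456 + S = -3456 - 881 = -4337$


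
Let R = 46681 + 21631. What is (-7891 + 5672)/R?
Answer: -2219/68312 ≈ -0.032483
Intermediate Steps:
R = 68312
(-7891 + 5672)/R = (-7891 + 5672)/68312 = -2219*1/68312 = -2219/68312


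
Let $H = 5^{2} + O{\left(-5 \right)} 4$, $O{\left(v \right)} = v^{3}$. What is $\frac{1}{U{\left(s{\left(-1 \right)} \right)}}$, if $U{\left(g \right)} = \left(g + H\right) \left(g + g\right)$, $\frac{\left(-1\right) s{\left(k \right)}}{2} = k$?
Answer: $- \frac{1}{1892} \approx -0.00052854$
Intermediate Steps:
$H = -475$ ($H = 5^{2} + \left(-5\right)^{3} \cdot 4 = 25 - 500 = -475$)
$s{\left(k \right)} = - 2 k$
$U{\left(g \right)} = 2 g \left(-475 + g\right)$ ($U{\left(g \right)} = \left(g - 475\right) \left(g + g\right) = \left(-475 + g\right) 2 g = 2 g \left(-475 + g\right)$)
$\frac{1}{U{\left(s{\left(-1 \right)} \right)}} = \frac{1}{2 \left(\left(-2\right) \left(-1\right)\right) \left(-475 - -2\right)} = \frac{1}{2 \cdot 2 \left(-475 + 2\right)} = \frac{1}{2 \cdot 2 \left(-473\right)} = \frac{1}{-1892} = - \frac{1}{1892}$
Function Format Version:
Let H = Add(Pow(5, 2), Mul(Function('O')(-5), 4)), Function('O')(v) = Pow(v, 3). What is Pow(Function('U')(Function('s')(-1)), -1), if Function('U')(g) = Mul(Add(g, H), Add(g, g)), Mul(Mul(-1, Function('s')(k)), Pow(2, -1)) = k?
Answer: Rational(-1, 1892) ≈ -0.00052854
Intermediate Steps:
H = -475 (H = Add(Pow(5, 2), Mul(Pow(-5, 3), 4)) = Add(25, Mul(-125, 4)) = Add(25, -500) = -475)
Function('s')(k) = Mul(-2, k)
Function('U')(g) = Mul(2, g, Add(-475, g)) (Function('U')(g) = Mul(Add(g, -475), Add(g, g)) = Mul(Add(-475, g), Mul(2, g)) = Mul(2, g, Add(-475, g)))
Pow(Function('U')(Function('s')(-1)), -1) = Pow(Mul(2, Mul(-2, -1), Add(-475, Mul(-2, -1))), -1) = Pow(Mul(2, 2, Add(-475, 2)), -1) = Pow(Mul(2, 2, -473), -1) = Pow(-1892, -1) = Rational(-1, 1892)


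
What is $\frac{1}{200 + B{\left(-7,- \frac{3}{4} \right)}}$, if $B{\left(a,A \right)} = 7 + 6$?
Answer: $\frac{1}{213} \approx 0.0046948$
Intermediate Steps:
$B{\left(a,A \right)} = 13$
$\frac{1}{200 + B{\left(-7,- \frac{3}{4} \right)}} = \frac{1}{200 + 13} = \frac{1}{213}$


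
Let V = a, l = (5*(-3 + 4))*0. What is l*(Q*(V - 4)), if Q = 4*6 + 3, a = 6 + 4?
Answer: 0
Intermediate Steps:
a = 10
l = 0 (l = (5*1)*0 = 5*0 = 0)
V = 10
Q = 27 (Q = 24 + 3 = 27)
l*(Q*(V - 4)) = 0*(27*(10 - 4)) = 0*(27*6) = 0*162 = 0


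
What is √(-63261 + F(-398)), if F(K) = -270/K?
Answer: 6*I*√69588111/199 ≈ 251.52*I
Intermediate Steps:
√(-63261 + F(-398)) = √(-63261 - 270/(-398)) = √(-63261 - 270*(-1/398)) = √(-63261 + 135/199) = √(-12588804/199) = 6*I*√69588111/199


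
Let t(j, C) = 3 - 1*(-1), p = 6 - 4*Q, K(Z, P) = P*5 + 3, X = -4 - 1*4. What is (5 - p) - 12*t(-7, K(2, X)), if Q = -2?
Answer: -57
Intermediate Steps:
X = -8 (X = -4 - 4 = -8)
K(Z, P) = 3 + 5*P (K(Z, P) = 5*P + 3 = 3 + 5*P)
p = 14 (p = 6 - 4*(-2) = 6 + 8 = 14)
t(j, C) = 4 (t(j, C) = 3 + 1 = 4)
(5 - p) - 12*t(-7, K(2, X)) = (5 - 1*14) - 12*4 = (5 - 14) - 48 = -9 - 48 = -57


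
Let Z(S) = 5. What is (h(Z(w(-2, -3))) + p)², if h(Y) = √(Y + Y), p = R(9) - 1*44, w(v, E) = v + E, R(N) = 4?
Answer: (-40 + √10)² ≈ 1357.0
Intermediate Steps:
w(v, E) = E + v
p = -40 (p = 4 - 1*44 = 4 - 44 = -40)
h(Y) = √2*√Y (h(Y) = √(2*Y) = √2*√Y)
(h(Z(w(-2, -3))) + p)² = (√2*√5 - 40)² = (√10 - 40)² = (-40 + √10)²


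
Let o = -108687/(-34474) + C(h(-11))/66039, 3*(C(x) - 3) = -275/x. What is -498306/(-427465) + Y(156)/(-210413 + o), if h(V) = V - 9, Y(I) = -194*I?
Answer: 94642357616982876174/72270509562425347535 ≈ 1.3096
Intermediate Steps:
h(V) = -9 + V
C(x) = 3 - 275/(3*x) (C(x) = 3 + (-275/x)/3 = 3 - 275/(3*x))
o = 43067053325/13659770916 (o = -108687/(-34474) + (3 - 275/(3*(-9 - 11)))/66039 = -108687*(-1/34474) + (3 - 275/3/(-20))*(1/66039) = 108687/34474 + (3 - 275/3*(-1/20))*(1/66039) = 108687/34474 + (3 + 55/12)*(1/66039) = 108687/34474 + (91/12)*(1/66039) = 108687/34474 + 91/792468 = 43067053325/13659770916 ≈ 3.1528)
-498306/(-427465) + Y(156)/(-210413 + o) = -498306/(-427465) + (-194*156)/(-210413 + 43067053325/13659770916) = -498306*(-1/427465) - 30264/(-2874150310694983/13659770916) = 498306/427465 - 30264*(-13659770916/2874150310694983) = 498306/427465 + 413399307001824/2874150310694983 = 94642357616982876174/72270509562425347535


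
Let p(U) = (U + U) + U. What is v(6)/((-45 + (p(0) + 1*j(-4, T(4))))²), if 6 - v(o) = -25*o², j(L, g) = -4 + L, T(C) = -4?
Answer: 906/2809 ≈ 0.32253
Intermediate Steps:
v(o) = 6 + 25*o² (v(o) = 6 - (-25)*o² = 6 + 25*o²)
p(U) = 3*U (p(U) = 2*U + U = 3*U)
v(6)/((-45 + (p(0) + 1*j(-4, T(4))))²) = (6 + 25*6²)/((-45 + (3*0 + 1*(-4 - 4)))²) = (6 + 25*36)/((-45 + (0 + 1*(-8)))²) = (6 + 900)/((-45 + (0 - 8))²) = 906/((-45 - 8)²) = 906/((-53)²) = 906/2809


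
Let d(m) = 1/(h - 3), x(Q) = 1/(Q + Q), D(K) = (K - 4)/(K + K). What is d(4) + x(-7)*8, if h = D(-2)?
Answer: -26/21 ≈ -1.2381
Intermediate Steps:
D(K) = (-4 + K)/(2*K) (D(K) = (-4 + K)/((2*K)) = (-4 + K)*(1/(2*K)) = (-4 + K)/(2*K))
h = 3/2 (h = (½)*(-4 - 2)/(-2) = (½)*(-½)*(-6) = 3/2 ≈ 1.5000)
x(Q) = 1/(2*Q)
d(m) = -⅔ (d(m) = 1/(3/2 - 3) = 1/(-3/2) = -⅔)
d(4) + x(-7)*8 = -⅔ + ((½)/(-7))*8 = -⅔ + ((½)*(-⅐))*8 = -⅔ - 1/14*8 = -⅔ - 4/7 = -26/21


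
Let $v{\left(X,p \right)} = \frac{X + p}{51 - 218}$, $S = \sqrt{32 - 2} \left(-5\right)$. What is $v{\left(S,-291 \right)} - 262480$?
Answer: $- \frac{43833869}{167} + \frac{5 \sqrt{30}}{167} \approx -2.6248 \cdot 10^{5}$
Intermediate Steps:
$S = - 5 \sqrt{30}$ ($S = \sqrt{30} \left(-5\right) = - 5 \sqrt{30} \approx -27.386$)
$v{\left(X,p \right)} = - \frac{X}{167} - \frac{p}{167}$ ($v{\left(X,p \right)} = \frac{X + p}{-167} = \left(X + p\right) \left(- \frac{1}{167}\right) = - \frac{X}{167} - \frac{p}{167}$)
$v{\left(S,-291 \right)} - 262480 = \left(- \frac{\left(-5\right) \sqrt{30}}{167} - - \frac{291}{167}\right) - 262480 = \left(\frac{5 \sqrt{30}}{167} + \frac{291}{167}\right) - 262480 = \left(\frac{291}{167} + \frac{5 \sqrt{30}}{167}\right) - 262480 = - \frac{43833869}{167} + \frac{5 \sqrt{30}}{167}$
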